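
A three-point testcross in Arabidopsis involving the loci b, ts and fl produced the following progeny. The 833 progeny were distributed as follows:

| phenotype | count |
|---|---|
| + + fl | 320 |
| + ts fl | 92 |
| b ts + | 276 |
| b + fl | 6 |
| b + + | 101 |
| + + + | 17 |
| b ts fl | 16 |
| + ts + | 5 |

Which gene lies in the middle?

b

The two most frequent reciprocal classes, + + fl and b ts +, are the parental types, so the F1 was + + fl / b ts +.
The two rarest classes, b + fl and + ts +, are the double crossovers. Comparing them with the parentals, only the b allele has switched, so b is the middle locus and the order is ts – b – fl.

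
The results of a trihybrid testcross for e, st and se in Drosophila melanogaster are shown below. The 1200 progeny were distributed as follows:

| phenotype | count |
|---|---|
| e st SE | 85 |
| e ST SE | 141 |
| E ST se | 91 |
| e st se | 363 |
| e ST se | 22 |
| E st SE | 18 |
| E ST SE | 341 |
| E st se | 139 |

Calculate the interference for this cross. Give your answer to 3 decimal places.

The two most frequent reciprocal classes, e st se and E ST SE, are the parental types, so the F1 was e st se / E ST SE.
The two rarest classes, e ST se and E st SE, are the double crossovers. Comparing them with the parentals, only the st allele has switched, so st is the middle locus and the order is se – st – e.
se–st: (176 + 40)/1200 = 0.1800; st–e: (280 + 40)/1200 = 0.2667.
Expected DCO frequency = 0.1800 × 0.2667 ≈ 0.04801; observed = 40/1200 ≈ 0.03333.
Coefficient of coincidence = 0.03333/0.04801 ≈ 0.694; interference = 1 − 0.694 = 0.306.

0.306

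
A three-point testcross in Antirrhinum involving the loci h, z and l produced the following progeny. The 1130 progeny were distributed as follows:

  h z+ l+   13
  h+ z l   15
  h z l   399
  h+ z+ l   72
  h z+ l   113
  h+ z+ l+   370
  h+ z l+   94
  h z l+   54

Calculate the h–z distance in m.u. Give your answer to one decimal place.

The two most frequent reciprocal classes, h z l and h+ z+ l+, are the parental types, so the F1 was h z l / h+ z+ l+.
The two rarest classes, h+ z l and h z+ l+, are the double crossovers. Comparing them with the parentals, only the h allele has switched, so h is the middle locus and the order is z – h – l.
Crossovers in the z–h interval produce the single-crossover classes h z+ l and h+ z l+ (113 + 94 = 207) plus the double crossovers (28).
RF(z–h) = (207 + 28) / 1130 = 235/1130 = 0.2080 → 20.8 m.u.

20.8 m.u.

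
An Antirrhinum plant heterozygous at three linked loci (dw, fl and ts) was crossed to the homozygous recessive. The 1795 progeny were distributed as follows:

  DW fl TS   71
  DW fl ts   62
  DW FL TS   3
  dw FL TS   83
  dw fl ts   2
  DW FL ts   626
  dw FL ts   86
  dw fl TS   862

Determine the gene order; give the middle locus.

The two most frequent reciprocal classes, DW FL ts and dw fl TS, are the parental types, so the F1 was DW FL ts / dw fl TS.
The two rarest classes, DW FL TS and dw fl ts, are the double crossovers. Comparing them with the parentals, only the ts allele has switched, so ts is the middle locus and the order is fl – ts – dw.

ts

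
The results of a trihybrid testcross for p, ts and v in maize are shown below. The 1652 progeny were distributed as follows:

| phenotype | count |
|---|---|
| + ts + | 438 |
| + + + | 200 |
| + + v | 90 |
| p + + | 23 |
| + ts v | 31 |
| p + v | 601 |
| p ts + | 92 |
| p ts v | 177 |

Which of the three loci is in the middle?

The two most frequent reciprocal classes, + ts + and p + v, are the parental types, so the F1 was + ts + / p + v.
The two rarest classes, + ts v and p + +, are the double crossovers. Comparing them with the parentals, only the v allele has switched, so v is the middle locus and the order is p – v – ts.

v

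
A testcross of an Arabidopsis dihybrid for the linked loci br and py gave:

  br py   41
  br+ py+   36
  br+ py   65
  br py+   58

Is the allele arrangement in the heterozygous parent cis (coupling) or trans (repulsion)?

The two most frequent classes are br+ py (65) and br py+ (58); these are the parental (non-recombinant) types.
So the F1 carried br+ py on one chromosome and br py+ on the other — the recessive alleles are on opposite chromosomes (trans / repulsion).

trans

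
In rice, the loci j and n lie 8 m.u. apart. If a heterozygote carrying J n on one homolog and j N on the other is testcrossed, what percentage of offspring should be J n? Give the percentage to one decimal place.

46.0%

A map distance of 8 m.u. corresponds to a recombination frequency of 0.080.
The F1 is J n / j N, so J n is a parental gamete class with expected frequency (1 − r)/2 = 0.920/2 = 0.4600.
That is 0.4600 = 46.0% of the progeny.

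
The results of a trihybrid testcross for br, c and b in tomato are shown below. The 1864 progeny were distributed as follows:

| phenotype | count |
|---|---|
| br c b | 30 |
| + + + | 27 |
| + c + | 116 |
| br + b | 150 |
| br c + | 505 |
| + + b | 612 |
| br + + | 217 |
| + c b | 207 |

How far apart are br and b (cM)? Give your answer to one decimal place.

17.3 cM

The two most frequent reciprocal classes, + + b and br c +, are the parental types, so the F1 was + + b / br c +.
The two rarest classes, + + + and br c b, are the double crossovers. Comparing them with the parentals, only the b allele has switched, so b is the middle locus and the order is c – b – br.
Crossovers in the b–br interval produce the single-crossover classes br + b and + c + (150 + 116 = 266) plus the double crossovers (57).
RF(b–br) = (266 + 57) / 1864 = 323/1864 = 0.1733 → 17.3 cM.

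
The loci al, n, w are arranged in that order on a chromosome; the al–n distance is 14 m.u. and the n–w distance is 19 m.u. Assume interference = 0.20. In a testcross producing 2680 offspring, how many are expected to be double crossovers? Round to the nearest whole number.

Map distances give recombination frequencies of 0.140 and 0.190 for the two intervals.
With interference 0.20 (so coincidence = 0.80), expected double-crossover frequency = 0.140 × 0.190 × 0.80 = 0.02128.
Expected number = 0.02128 × 2680 = 57.03 ≈ 57.

57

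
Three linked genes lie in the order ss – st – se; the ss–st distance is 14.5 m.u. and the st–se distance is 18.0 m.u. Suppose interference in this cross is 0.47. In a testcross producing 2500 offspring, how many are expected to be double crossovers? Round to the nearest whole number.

35

Map distances give recombination frequencies of 0.145 and 0.180 for the two intervals.
With interference 0.47 (so coincidence = 0.53), expected double-crossover frequency = 0.145 × 0.180 × 0.53 = 0.01383.
Expected number = 0.01383 × 2500 = 34.58 ≈ 35.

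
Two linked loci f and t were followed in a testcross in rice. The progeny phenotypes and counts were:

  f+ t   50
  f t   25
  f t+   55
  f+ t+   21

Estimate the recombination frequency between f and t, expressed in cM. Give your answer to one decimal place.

30.5 cM

The two most frequent classes, f+ t (50) and f t+ (55), are the parental types, so the F1 was f+ t / f t+.
The recombinant classes are f+ t+ and f t: 21 + 25 = 46.
Recombination frequency = 46/151 = 0.3046 ≈ 30.5%, i.e. 30.5 cM.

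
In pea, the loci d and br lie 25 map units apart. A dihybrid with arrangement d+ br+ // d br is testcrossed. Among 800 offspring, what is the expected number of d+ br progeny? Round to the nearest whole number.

A map distance of 25 map units corresponds to a recombination frequency of 0.250.
The F1 is d+ br+ / d br, so d+ br is a recombinant gamete class with expected frequency r/2 = 0.250/2 = 0.1250.
Expected number = 0.1250 × 800 = 100.00 ≈ 100.

100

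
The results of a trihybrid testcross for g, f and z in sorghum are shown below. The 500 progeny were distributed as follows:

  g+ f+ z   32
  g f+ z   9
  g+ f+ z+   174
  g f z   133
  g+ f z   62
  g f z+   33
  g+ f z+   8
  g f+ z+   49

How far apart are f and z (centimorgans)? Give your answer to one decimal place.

The two most frequent reciprocal classes, g f z and g+ f+ z+, are the parental types, so the F1 was g f z / g+ f+ z+.
The two rarest classes, g f+ z and g+ f z+, are the double crossovers. Comparing them with the parentals, only the f allele has switched, so f is the middle locus and the order is z – f – g.
Crossovers in the z–f interval produce the single-crossover classes g f z+ and g+ f+ z (33 + 32 = 65) plus the double crossovers (17).
RF(z–f) = (65 + 17) / 500 = 82/500 = 0.1640 → 16.4 centimorgans.

16.4 centimorgans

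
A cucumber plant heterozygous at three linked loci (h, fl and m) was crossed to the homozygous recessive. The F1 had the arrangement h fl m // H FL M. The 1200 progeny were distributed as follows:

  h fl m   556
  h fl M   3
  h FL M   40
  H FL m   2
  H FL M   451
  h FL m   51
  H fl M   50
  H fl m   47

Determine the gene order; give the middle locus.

The two rarest classes, h fl M and H FL m, are the double crossovers. Comparing them with the parentals, only the m allele has switched, so m is the middle locus and the order is h – m – fl.

m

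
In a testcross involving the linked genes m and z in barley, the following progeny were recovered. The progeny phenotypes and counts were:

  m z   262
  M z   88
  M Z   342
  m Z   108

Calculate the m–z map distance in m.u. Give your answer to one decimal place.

24.5 m.u.

The two most frequent classes, M Z (342) and m z (262), are the parental types, so the F1 was M Z / m z.
The recombinant classes are M z and m Z: 88 + 108 = 196.
Recombination frequency = 196/800 = 0.2450 ≈ 24.5%, i.e. 24.5 m.u.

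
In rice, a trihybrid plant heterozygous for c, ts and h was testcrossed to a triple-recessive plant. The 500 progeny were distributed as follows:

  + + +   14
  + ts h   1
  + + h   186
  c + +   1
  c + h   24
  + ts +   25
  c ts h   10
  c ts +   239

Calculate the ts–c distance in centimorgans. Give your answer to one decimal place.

10.2 centimorgans

The two most frequent reciprocal classes, + + h and c ts +, are the parental types, so the F1 was + + h / c ts +.
The two rarest classes, + ts h and c + +, are the double crossovers. Comparing them with the parentals, only the ts allele has switched, so ts is the middle locus and the order is c – ts – h.
Crossovers in the c–ts interval produce the single-crossover classes c + h and + ts + (24 + 25 = 49) plus the double crossovers (2).
RF(c–ts) = (49 + 2) / 500 = 51/500 = 0.1020 → 10.2 centimorgans.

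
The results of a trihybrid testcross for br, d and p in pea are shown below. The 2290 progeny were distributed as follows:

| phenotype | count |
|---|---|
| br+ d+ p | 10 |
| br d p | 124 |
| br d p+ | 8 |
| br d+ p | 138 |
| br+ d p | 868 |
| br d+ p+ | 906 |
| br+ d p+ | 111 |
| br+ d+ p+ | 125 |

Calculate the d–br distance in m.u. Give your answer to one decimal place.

The two most frequent reciprocal classes, br+ d p and br d+ p+, are the parental types, so the F1 was br+ d p / br d+ p+.
The two rarest classes, br+ d+ p and br d p+, are the double crossovers. Comparing them with the parentals, only the d allele has switched, so d is the middle locus and the order is p – d – br.
Crossovers in the d–br interval produce the single-crossover classes br d p and br+ d+ p+ (124 + 125 = 249) plus the double crossovers (18).
RF(d–br) = (249 + 18) / 2290 = 267/2290 = 0.1166 → 11.7 m.u.

11.7 m.u.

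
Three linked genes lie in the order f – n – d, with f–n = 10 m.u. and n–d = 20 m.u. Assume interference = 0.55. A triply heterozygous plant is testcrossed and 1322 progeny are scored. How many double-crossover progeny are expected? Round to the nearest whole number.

12

Map distances give recombination frequencies of 0.100 and 0.200 for the two intervals.
With interference 0.55 (so coincidence = 0.45), expected double-crossover frequency = 0.100 × 0.200 × 0.45 = 0.00900.
Expected number = 0.00900 × 1322 = 11.90 ≈ 12.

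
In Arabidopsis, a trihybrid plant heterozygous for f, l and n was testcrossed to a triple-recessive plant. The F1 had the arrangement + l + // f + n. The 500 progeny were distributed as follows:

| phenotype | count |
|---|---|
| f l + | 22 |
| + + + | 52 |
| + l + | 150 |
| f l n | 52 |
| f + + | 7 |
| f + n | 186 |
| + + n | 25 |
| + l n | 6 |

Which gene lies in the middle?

n

The two rarest classes, + l n and f + +, are the double crossovers. Comparing them with the parentals, only the n allele has switched, so n is the middle locus and the order is l – n – f.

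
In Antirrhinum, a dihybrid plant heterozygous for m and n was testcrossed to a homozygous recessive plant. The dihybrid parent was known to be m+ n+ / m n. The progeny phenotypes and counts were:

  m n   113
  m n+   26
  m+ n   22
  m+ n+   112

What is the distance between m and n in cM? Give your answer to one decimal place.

The recombinant classes are m+ n and m n+: 22 + 26 = 48.
Recombination frequency = 48/273 = 0.1758 ≈ 17.6%, i.e. 17.6 cM.

17.6 cM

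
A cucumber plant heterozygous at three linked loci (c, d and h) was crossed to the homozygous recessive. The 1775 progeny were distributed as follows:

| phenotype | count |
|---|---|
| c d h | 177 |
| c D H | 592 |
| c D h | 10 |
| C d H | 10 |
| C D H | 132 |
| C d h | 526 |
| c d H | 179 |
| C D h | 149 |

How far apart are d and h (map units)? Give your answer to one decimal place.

The two most frequent reciprocal classes, C d h and c D H, are the parental types, so the F1 was C d h / c D H.
The two rarest classes, C d H and c D h, are the double crossovers. Comparing them with the parentals, only the h allele has switched, so h is the middle locus and the order is c – h – d.
Crossovers in the h–d interval produce the single-crossover classes C D h and c d H (149 + 179 = 328) plus the double crossovers (20).
RF(h–d) = (328 + 20) / 1775 = 348/1775 = 0.1961 → 19.6 map units.

19.6 map units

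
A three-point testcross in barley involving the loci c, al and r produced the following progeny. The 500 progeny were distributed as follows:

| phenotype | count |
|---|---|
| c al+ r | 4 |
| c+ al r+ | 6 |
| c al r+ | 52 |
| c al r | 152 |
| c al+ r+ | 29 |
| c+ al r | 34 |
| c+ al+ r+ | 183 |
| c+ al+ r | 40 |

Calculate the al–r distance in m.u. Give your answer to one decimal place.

The two most frequent reciprocal classes, c+ al+ r+ and c al r, are the parental types, so the F1 was c+ al+ r+ / c al r.
The two rarest classes, c+ al r+ and c al+ r, are the double crossovers. Comparing them with the parentals, only the al allele has switched, so al is the middle locus and the order is r – al – c.
Crossovers in the r–al interval produce the single-crossover classes c+ al+ r and c al r+ (40 + 52 = 92) plus the double crossovers (10).
RF(r–al) = (92 + 10) / 500 = 102/500 = 0.2040 → 20.4 m.u.

20.4 m.u.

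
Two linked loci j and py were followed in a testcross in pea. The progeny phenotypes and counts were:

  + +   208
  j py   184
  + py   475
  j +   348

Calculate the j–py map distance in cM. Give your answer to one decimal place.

The two most frequent classes, + py (475) and j + (348), are the parental types, so the F1 was + py / j +.
The recombinant classes are + + and j py: 208 + 184 = 392.
Recombination frequency = 392/1215 = 0.3226 ≈ 32.3%, i.e. 32.3 cM.

32.3 cM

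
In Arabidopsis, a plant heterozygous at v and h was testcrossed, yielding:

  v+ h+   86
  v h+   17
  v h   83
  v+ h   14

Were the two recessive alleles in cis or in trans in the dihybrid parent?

The two most frequent classes are v+ h+ (86) and v h (83); these are the parental (non-recombinant) types.
So the F1 carried v+ h+ on one chromosome and v h on the other — the recessive alleles are on the same chromosome (cis / coupling).

cis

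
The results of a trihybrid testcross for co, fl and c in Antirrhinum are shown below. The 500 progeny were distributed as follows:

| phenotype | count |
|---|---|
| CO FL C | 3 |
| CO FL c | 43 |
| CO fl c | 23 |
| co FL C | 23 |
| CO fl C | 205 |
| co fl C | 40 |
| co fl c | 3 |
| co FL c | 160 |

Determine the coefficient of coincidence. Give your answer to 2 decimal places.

The two most frequent reciprocal classes, CO fl C and co FL c, are the parental types, so the F1 was CO fl C / co FL c.
The two rarest classes, CO FL C and co fl c, are the double crossovers. Comparing them with the parentals, only the fl allele has switched, so fl is the middle locus and the order is co – fl – c.
co–fl: (83 + 6)/500 = 0.1780; fl–c: (46 + 6)/500 = 0.1040.
Expected DCO frequency = 0.1780 × 0.1040 ≈ 0.01851; observed = 6/500 ≈ 0.01200.
Coefficient of coincidence = 0.01200/0.01851 ≈ 0.65.

0.65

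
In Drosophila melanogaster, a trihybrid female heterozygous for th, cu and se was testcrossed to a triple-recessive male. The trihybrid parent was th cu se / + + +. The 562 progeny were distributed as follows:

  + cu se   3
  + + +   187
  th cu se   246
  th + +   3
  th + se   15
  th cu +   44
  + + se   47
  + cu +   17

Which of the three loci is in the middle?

The two rarest classes, + cu se and th + +, are the double crossovers. Comparing them with the parentals, only the th allele has switched, so th is the middle locus and the order is se – th – cu.

th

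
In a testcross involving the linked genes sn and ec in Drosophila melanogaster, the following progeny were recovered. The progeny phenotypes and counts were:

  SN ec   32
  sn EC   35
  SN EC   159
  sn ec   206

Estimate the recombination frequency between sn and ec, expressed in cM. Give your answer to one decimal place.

The two most frequent classes, SN EC (159) and sn ec (206), are the parental types, so the F1 was SN EC / sn ec.
The recombinant classes are SN ec and sn EC: 32 + 35 = 67.
Recombination frequency = 67/432 = 0.1551 ≈ 15.5%, i.e. 15.5 cM.

15.5 cM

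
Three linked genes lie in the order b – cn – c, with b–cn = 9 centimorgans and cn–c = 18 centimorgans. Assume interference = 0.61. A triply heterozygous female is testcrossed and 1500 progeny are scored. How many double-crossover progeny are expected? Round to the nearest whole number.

9

Map distances give recombination frequencies of 0.090 and 0.180 for the two intervals.
With interference 0.61 (so coincidence = 0.39), expected double-crossover frequency = 0.090 × 0.180 × 0.39 = 0.00632.
Expected number = 0.00632 × 1500 = 9.48 ≈ 9.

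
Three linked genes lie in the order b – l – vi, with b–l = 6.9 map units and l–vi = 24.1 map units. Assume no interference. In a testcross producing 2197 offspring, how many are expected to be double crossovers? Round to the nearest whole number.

Map distances give recombination frequencies of 0.069 and 0.241 for the two intervals.
With no interference, expected double-crossover frequency = 0.069 × 0.241 = 0.01663.
Expected number = 0.01663 × 2197 = 36.53 ≈ 37.

37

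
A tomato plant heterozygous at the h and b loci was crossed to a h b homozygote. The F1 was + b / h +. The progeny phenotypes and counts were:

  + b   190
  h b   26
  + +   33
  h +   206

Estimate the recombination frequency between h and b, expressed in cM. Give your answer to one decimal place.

13.0 cM

The recombinant classes are + + and h b: 33 + 26 = 59.
Recombination frequency = 59/455 = 0.1297 ≈ 13.0%, i.e. 13.0 cM.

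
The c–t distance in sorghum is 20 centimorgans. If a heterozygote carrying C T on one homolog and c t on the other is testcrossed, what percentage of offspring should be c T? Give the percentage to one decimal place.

A map distance of 20 centimorgans corresponds to a recombination frequency of 0.200.
The F1 is C T / c t, so c T is a recombinant gamete class with expected frequency r/2 = 0.200/2 = 0.1000.
That is 0.1000 = 10.0% of the progeny.

10.0%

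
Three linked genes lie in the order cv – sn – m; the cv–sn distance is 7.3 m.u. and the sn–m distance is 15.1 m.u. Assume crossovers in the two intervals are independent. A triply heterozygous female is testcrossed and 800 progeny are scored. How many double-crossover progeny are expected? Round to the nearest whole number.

9

Map distances give recombination frequencies of 0.073 and 0.151 for the two intervals.
With no interference, expected double-crossover frequency = 0.073 × 0.151 = 0.01102.
Expected number = 0.01102 × 800 = 8.82 ≈ 9.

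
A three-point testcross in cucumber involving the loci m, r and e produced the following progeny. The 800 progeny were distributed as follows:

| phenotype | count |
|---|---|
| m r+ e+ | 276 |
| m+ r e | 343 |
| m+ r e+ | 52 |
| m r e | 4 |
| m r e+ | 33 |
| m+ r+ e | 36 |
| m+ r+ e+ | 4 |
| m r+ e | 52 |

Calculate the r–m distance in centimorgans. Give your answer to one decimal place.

9.6 centimorgans

The two most frequent reciprocal classes, m+ r e and m r+ e+, are the parental types, so the F1 was m+ r e / m r+ e+.
The two rarest classes, m r e and m+ r+ e+, are the double crossovers. Comparing them with the parentals, only the m allele has switched, so m is the middle locus and the order is r – m – e.
Crossovers in the r–m interval produce the single-crossover classes m+ r+ e and m r e+ (36 + 33 = 69) plus the double crossovers (8).
RF(r–m) = (69 + 8) / 800 = 77/800 = 0.0963 → 9.6 centimorgans.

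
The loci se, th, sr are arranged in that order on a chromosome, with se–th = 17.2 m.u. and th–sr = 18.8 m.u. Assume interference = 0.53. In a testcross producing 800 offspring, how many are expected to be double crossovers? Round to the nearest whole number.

12

Map distances give recombination frequencies of 0.172 and 0.188 for the two intervals.
With interference 0.53 (so coincidence = 0.47), expected double-crossover frequency = 0.172 × 0.188 × 0.47 = 0.01520.
Expected number = 0.01520 × 800 = 12.16 ≈ 12.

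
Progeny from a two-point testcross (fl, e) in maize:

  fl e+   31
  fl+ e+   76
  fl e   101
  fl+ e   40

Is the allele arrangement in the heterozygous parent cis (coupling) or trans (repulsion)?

cis

The two most frequent classes are fl+ e+ (76) and fl e (101); these are the parental (non-recombinant) types.
So the F1 carried fl+ e+ on one chromosome and fl e on the other — the recessive alleles are on the same chromosome (cis / coupling).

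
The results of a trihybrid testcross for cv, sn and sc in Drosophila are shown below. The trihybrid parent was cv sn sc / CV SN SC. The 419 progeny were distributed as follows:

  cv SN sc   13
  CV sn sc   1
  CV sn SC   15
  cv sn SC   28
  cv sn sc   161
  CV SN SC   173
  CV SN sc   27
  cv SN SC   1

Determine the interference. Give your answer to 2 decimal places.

The two rarest classes, CV sn sc and cv SN SC, are the double crossovers. Comparing them with the parentals, only the cv allele has switched, so cv is the middle locus and the order is sn – cv – sc.
sn–cv: (28 + 2)/419 = 0.0716; cv–sc: (55 + 2)/419 = 0.1360.
Expected DCO frequency = 0.0716 × 0.1360 ≈ 0.00974; observed = 2/419 ≈ 0.00477.
Coefficient of coincidence = 0.00477/0.00974 ≈ 0.49; interference = 1 − 0.49 = 0.51.

0.51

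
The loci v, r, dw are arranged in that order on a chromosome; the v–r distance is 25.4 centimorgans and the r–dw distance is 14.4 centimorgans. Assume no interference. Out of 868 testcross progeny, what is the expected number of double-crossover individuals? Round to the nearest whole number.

32

Map distances give recombination frequencies of 0.254 and 0.144 for the two intervals.
With no interference, expected double-crossover frequency = 0.254 × 0.144 = 0.03658.
Expected number = 0.03658 × 868 = 31.75 ≈ 32.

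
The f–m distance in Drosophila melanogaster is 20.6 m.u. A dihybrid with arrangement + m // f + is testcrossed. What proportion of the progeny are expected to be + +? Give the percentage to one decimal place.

A map distance of 20.6 m.u. corresponds to a recombination frequency of 0.206.
The F1 is + m / f +, so + + is a recombinant gamete class with expected frequency r/2 = 0.206/2 = 0.1030.
That is 0.1030 = 10.3% of the progeny.

10.3%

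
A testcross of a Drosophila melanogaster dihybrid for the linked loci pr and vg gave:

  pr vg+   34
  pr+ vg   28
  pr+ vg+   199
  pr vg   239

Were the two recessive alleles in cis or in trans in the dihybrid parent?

cis

The two most frequent classes are pr+ vg+ (199) and pr vg (239); these are the parental (non-recombinant) types.
So the F1 carried pr+ vg+ on one chromosome and pr vg on the other — the recessive alleles are on the same chromosome (cis / coupling).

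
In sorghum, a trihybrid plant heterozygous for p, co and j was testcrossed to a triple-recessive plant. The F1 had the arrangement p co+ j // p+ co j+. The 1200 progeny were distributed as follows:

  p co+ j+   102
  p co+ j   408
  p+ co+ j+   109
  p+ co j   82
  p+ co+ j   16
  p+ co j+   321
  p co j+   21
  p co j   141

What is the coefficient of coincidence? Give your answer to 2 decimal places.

0.70

The two rarest classes, p+ co+ j and p co j+, are the double crossovers. Comparing them with the parentals, only the p allele has switched, so p is the middle locus and the order is co – p – j.
co–p: (250 + 37)/1200 = 0.2392; p–j: (184 + 37)/1200 = 0.1842.
Expected DCO frequency = 0.2392 × 0.1842 ≈ 0.04406; observed = 37/1200 ≈ 0.03083.
Coefficient of coincidence = 0.03083/0.04406 ≈ 0.70.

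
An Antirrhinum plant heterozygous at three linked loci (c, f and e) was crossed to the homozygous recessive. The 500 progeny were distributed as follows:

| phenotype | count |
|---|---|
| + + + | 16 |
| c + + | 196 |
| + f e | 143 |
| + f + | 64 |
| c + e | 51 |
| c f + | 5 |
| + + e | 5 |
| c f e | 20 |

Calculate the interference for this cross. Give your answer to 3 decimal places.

The two most frequent reciprocal classes, + f e and c + +, are the parental types, so the F1 was + f e / c + +.
The two rarest classes, + + e and c f +, are the double crossovers. Comparing them with the parentals, only the f allele has switched, so f is the middle locus and the order is e – f – c.
e–f: (115 + 10)/500 = 0.2500; f–c: (36 + 10)/500 = 0.0920.
Expected DCO frequency = 0.2500 × 0.0920 ≈ 0.02300; observed = 10/500 ≈ 0.02000.
Coefficient of coincidence = 0.02000/0.02300 ≈ 0.870; interference = 1 − 0.870 = 0.130.

0.130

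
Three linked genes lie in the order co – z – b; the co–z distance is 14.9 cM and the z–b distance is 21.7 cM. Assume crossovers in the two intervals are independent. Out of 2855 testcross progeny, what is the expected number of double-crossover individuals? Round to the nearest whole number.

92

Map distances give recombination frequencies of 0.149 and 0.217 for the two intervals.
With no interference, expected double-crossover frequency = 0.149 × 0.217 = 0.03233.
Expected number = 0.03233 × 2855 = 92.31 ≈ 92.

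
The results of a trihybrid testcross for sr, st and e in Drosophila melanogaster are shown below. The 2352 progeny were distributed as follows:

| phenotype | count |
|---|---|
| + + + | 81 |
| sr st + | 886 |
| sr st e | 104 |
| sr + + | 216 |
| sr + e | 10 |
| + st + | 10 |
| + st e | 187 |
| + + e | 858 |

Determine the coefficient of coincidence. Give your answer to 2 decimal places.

The two most frequent reciprocal classes, + + e and sr st +, are the parental types, so the F1 was + + e / sr st +.
The two rarest classes, sr + e and + st +, are the double crossovers. Comparing them with the parentals, only the sr allele has switched, so sr is the middle locus and the order is e – sr – st.
e–sr: (185 + 20)/2352 = 0.0872; sr–st: (403 + 20)/2352 = 0.1798.
Expected DCO frequency = 0.0872 × 0.1798 ≈ 0.01568; observed = 20/2352 ≈ 0.00850.
Coefficient of coincidence = 0.00850/0.01568 ≈ 0.54.

0.54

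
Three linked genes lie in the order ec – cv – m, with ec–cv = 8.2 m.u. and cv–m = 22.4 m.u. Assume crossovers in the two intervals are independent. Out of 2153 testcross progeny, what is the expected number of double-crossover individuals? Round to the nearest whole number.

Map distances give recombination frequencies of 0.082 and 0.224 for the two intervals.
With no interference, expected double-crossover frequency = 0.082 × 0.224 = 0.01837.
Expected number = 0.01837 × 2153 = 39.55 ≈ 40.

40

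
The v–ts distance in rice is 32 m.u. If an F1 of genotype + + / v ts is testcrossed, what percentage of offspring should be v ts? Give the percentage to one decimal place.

34.0%

A map distance of 32 m.u. corresponds to a recombination frequency of 0.320.
The F1 is + + / v ts, so v ts is a parental gamete class with expected frequency (1 − r)/2 = 0.680/2 = 0.3400.
That is 0.3400 = 34.0% of the progeny.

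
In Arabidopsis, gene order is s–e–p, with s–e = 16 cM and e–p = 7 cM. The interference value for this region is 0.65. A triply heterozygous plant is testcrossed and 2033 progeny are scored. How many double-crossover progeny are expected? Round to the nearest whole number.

8

Map distances give recombination frequencies of 0.160 and 0.070 for the two intervals.
With interference 0.65 (so coincidence = 0.35), expected double-crossover frequency = 0.160 × 0.070 × 0.35 = 0.00392.
Expected number = 0.00392 × 2033 = 7.97 ≈ 8.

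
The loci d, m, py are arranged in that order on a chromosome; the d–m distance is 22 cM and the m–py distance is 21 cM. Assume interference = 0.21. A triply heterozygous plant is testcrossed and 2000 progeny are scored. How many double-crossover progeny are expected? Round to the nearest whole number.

Map distances give recombination frequencies of 0.220 and 0.210 for the two intervals.
With interference 0.21 (so coincidence = 0.79), expected double-crossover frequency = 0.220 × 0.210 × 0.79 = 0.03650.
Expected number = 0.03650 × 2000 = 73.00 ≈ 73.

73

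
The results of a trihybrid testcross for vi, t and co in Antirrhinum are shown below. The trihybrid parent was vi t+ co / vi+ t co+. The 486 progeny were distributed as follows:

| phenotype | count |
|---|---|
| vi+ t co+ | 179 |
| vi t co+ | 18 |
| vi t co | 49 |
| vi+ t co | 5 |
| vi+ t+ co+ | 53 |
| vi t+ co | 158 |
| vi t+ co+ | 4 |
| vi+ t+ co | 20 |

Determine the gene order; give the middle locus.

The two rarest classes, vi t+ co+ and vi+ t co, are the double crossovers. Comparing them with the parentals, only the co allele has switched, so co is the middle locus and the order is t – co – vi.

co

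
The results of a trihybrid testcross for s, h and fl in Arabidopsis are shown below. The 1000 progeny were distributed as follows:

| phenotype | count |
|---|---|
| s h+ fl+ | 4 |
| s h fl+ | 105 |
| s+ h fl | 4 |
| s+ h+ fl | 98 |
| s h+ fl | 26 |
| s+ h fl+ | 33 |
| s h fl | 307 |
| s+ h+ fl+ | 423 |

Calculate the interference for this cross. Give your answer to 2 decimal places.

The two most frequent reciprocal classes, s+ h+ fl+ and s h fl, are the parental types, so the F1 was s+ h+ fl+ / s h fl.
The two rarest classes, s h+ fl+ and s+ h fl, are the double crossovers. Comparing them with the parentals, only the s allele has switched, so s is the middle locus and the order is fl – s – h.
fl–s: (203 + 8)/1000 = 0.2110; s–h: (59 + 8)/1000 = 0.0670.
Expected DCO frequency = 0.2110 × 0.0670 ≈ 0.01414; observed = 8/1000 ≈ 0.00800.
Coefficient of coincidence = 0.00800/0.01414 ≈ 0.57; interference = 1 − 0.57 = 0.43.

0.43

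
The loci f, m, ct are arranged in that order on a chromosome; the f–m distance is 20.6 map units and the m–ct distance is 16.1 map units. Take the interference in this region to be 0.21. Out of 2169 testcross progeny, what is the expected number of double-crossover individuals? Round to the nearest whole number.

Map distances give recombination frequencies of 0.206 and 0.161 for the two intervals.
With interference 0.21 (so coincidence = 0.79), expected double-crossover frequency = 0.206 × 0.161 × 0.79 = 0.02620.
Expected number = 0.02620 × 2169 = 56.83 ≈ 57.

57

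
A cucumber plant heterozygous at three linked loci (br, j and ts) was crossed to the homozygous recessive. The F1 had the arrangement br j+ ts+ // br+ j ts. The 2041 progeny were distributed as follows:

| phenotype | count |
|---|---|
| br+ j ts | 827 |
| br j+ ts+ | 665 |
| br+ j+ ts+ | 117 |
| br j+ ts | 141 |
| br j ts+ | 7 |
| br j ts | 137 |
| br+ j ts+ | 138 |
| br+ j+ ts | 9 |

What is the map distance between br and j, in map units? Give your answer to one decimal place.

The two rarest classes, br j ts+ and br+ j+ ts, are the double crossovers. Comparing them with the parentals, only the j allele has switched, so j is the middle locus and the order is br – j – ts.
Crossovers in the br–j interval produce the single-crossover classes br+ j+ ts+ and br j ts (117 + 137 = 254) plus the double crossovers (16).
RF(br–j) = (254 + 16) / 2041 = 270/2041 = 0.1323 → 13.2 map units.

13.2 map units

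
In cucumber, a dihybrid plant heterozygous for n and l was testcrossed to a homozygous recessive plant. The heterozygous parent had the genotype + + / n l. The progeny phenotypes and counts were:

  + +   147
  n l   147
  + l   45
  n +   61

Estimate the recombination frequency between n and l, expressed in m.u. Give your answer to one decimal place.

26.5 m.u.

The recombinant classes are + l and n +: 45 + 61 = 106.
Recombination frequency = 106/400 = 0.2650 ≈ 26.5%, i.e. 26.5 m.u.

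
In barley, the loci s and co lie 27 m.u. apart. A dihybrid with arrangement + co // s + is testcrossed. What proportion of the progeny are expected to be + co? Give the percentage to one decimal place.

A map distance of 27 m.u. corresponds to a recombination frequency of 0.270.
The F1 is + co / s +, so + co is a parental gamete class with expected frequency (1 − r)/2 = 0.730/2 = 0.3650.
That is 0.3650 = 36.5% of the progeny.

36.5%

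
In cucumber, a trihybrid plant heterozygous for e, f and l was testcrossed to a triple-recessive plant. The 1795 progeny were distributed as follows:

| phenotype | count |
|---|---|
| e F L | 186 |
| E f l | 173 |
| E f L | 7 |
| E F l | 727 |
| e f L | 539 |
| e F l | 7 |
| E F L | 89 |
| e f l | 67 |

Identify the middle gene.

e

The two most frequent reciprocal classes, E F l and e f L, are the parental types, so the F1 was E F l / e f L.
The two rarest classes, e F l and E f L, are the double crossovers. Comparing them with the parentals, only the e allele has switched, so e is the middle locus and the order is f – e – l.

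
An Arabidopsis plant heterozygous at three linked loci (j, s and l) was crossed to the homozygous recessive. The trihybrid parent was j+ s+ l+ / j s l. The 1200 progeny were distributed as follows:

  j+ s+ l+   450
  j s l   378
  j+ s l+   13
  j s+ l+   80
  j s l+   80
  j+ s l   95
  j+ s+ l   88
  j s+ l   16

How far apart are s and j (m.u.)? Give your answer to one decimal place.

The two rarest classes, j+ s l+ and j s+ l, are the double crossovers. Comparing them with the parentals, only the s allele has switched, so s is the middle locus and the order is j – s – l.
Crossovers in the j–s interval produce the single-crossover classes j s+ l+ and j+ s l (80 + 95 = 175) plus the double crossovers (29).
RF(j–s) = (175 + 29) / 1200 = 204/1200 = 0.1700 → 17.0 m.u.

17.0 m.u.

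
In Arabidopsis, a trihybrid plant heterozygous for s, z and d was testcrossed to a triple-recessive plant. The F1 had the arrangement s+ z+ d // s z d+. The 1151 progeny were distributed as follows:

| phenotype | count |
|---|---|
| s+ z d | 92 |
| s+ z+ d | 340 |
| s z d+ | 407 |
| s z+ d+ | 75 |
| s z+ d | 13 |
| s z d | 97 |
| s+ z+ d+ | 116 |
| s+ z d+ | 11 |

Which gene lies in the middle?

s

The two rarest classes, s z+ d and s+ z d+, are the double crossovers. Comparing them with the parentals, only the s allele has switched, so s is the middle locus and the order is d – s – z.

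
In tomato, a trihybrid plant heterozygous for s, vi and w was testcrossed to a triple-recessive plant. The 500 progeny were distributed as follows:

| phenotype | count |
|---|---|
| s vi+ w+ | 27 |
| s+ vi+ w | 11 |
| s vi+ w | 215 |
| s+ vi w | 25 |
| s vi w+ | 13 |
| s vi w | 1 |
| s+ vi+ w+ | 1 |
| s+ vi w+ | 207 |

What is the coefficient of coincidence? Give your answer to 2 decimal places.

The two most frequent reciprocal classes, s vi+ w and s+ vi w+, are the parental types, so the F1 was s vi+ w / s+ vi w+.
The two rarest classes, s vi w and s+ vi+ w+, are the double crossovers. Comparing them with the parentals, only the vi allele has switched, so vi is the middle locus and the order is s – vi – w.
s–vi: (24 + 2)/500 = 0.0520; vi–w: (52 + 2)/500 = 0.1080.
Expected DCO frequency = 0.0520 × 0.1080 ≈ 0.00562; observed = 2/500 ≈ 0.00400.
Coefficient of coincidence = 0.00400/0.00562 ≈ 0.71.

0.71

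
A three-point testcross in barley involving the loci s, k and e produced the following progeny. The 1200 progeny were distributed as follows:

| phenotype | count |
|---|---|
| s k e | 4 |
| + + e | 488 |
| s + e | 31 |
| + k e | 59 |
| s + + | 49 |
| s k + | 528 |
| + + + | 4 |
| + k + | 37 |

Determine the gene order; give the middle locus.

The two most frequent reciprocal classes, s k + and + + e, are the parental types, so the F1 was s k + / + + e.
The two rarest classes, s k e and + + +, are the double crossovers. Comparing them with the parentals, only the e allele has switched, so e is the middle locus and the order is k – e – s.

e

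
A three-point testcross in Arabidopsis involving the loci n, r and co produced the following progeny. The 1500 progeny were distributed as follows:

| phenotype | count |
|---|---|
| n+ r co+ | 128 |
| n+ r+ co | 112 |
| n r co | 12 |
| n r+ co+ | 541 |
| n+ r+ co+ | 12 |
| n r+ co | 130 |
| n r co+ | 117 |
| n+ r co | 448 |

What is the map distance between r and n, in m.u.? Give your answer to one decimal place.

16.9 m.u.

The two most frequent reciprocal classes, n+ r co and n r+ co+, are the parental types, so the F1 was n+ r co / n r+ co+.
The two rarest classes, n r co and n+ r+ co+, are the double crossovers. Comparing them with the parentals, only the n allele has switched, so n is the middle locus and the order is co – n – r.
Crossovers in the n–r interval produce the single-crossover classes n+ r+ co and n r co+ (112 + 117 = 229) plus the double crossovers (24).
RF(n–r) = (229 + 24) / 1500 = 253/1500 = 0.1687 → 16.9 m.u.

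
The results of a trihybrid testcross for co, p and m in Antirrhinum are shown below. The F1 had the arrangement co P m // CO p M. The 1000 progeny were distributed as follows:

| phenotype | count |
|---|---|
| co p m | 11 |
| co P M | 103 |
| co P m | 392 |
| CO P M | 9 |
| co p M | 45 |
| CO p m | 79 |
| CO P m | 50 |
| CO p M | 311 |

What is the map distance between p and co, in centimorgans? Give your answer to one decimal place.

11.5 centimorgans

The two rarest classes, co p m and CO P M, are the double crossovers. Comparing them with the parentals, only the p allele has switched, so p is the middle locus and the order is co – p – m.
Crossovers in the co–p interval produce the single-crossover classes CO P m and co p M (50 + 45 = 95) plus the double crossovers (20).
RF(co–p) = (95 + 20) / 1000 = 115/1000 = 0.1150 → 11.5 centimorgans.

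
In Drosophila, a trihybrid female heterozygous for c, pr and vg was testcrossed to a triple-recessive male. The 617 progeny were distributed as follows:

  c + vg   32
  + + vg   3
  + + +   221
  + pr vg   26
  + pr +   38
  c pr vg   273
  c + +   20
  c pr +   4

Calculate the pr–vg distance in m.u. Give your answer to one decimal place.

The two most frequent reciprocal classes, c pr vg and + + +, are the parental types, so the F1 was c pr vg / + + +.
The two rarest classes, c pr + and + + vg, are the double crossovers. Comparing them with the parentals, only the vg allele has switched, so vg is the middle locus and the order is pr – vg – c.
Crossovers in the pr–vg interval produce the single-crossover classes c + vg and + pr + (32 + 38 = 70) plus the double crossovers (7).
RF(pr–vg) = (70 + 7) / 617 = 77/617 = 0.1248 → 12.5 m.u.

12.5 m.u.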